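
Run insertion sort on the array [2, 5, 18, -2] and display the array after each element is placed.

First element 2 is already 'sorted'
Insert 5: shifted 0 elements -> [2, 5, 18, -2]
Insert 18: shifted 0 elements -> [2, 5, 18, -2]
Insert -2: shifted 3 elements -> [-2, 2, 5, 18]


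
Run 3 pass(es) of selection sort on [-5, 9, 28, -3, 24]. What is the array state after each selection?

Pass 1: Select minimum -5 at index 0, swap -> [-5, 9, 28, -3, 24]
Pass 2: Select minimum -3 at index 3, swap -> [-5, -3, 28, 9, 24]
Pass 3: Select minimum 9 at index 3, swap -> [-5, -3, 9, 28, 24]


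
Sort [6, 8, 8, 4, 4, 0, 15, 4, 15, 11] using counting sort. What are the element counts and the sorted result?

Count array: [1, 0, 0, 0, 3, 0, 1, 0, 2, 0, 0, 1, 0, 0, 0, 2]
(count[i] = number of elements equal to i)
Cumulative count: [1, 1, 1, 1, 4, 4, 5, 5, 7, 7, 7, 8, 8, 8, 8, 10]
Sorted: [0, 4, 4, 4, 6, 8, 8, 11, 15, 15]


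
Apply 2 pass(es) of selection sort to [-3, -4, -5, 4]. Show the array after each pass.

Pass 1: Select minimum -5 at index 2, swap -> [-5, -4, -3, 4]
Pass 2: Select minimum -4 at index 1, swap -> [-5, -4, -3, 4]


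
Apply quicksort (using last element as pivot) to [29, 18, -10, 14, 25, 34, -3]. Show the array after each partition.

Partition 1: pivot=-3 at index 1 -> [-10, -3, 29, 14, 25, 34, 18]
Partition 2: pivot=18 at index 3 -> [-10, -3, 14, 18, 25, 34, 29]
Partition 3: pivot=29 at index 5 -> [-10, -3, 14, 18, 25, 29, 34]


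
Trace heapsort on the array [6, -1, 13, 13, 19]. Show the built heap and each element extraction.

Build heap: [19, 13, 13, 6, -1]
Extract 19: [13, 6, 13, -1, 19]
Extract 13: [13, 6, -1, 13, 19]
Extract 13: [6, -1, 13, 13, 19]
Extract 6: [-1, 6, 13, 13, 19]


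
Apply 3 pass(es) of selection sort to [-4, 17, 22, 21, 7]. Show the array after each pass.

Pass 1: Select minimum -4 at index 0, swap -> [-4, 17, 22, 21, 7]
Pass 2: Select minimum 7 at index 4, swap -> [-4, 7, 22, 21, 17]
Pass 3: Select minimum 17 at index 4, swap -> [-4, 7, 17, 21, 22]


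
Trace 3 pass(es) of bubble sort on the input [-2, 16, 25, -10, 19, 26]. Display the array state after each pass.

After pass 1: [-2, 16, -10, 19, 25, 26] (2 swaps)
After pass 2: [-2, -10, 16, 19, 25, 26] (1 swaps)
After pass 3: [-10, -2, 16, 19, 25, 26] (1 swaps)
Total swaps: 4


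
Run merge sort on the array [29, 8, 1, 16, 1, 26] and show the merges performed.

Divide and conquer:
  Merge [8] + [1] -> [1, 8]
  Merge [29] + [1, 8] -> [1, 8, 29]
  Merge [1] + [26] -> [1, 26]
  Merge [16] + [1, 26] -> [1, 16, 26]
  Merge [1, 8, 29] + [1, 16, 26] -> [1, 1, 8, 16, 26, 29]


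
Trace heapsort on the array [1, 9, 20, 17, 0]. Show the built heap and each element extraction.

Build heap: [20, 17, 1, 9, 0]
Extract 20: [17, 9, 1, 0, 20]
Extract 17: [9, 0, 1, 17, 20]
Extract 9: [1, 0, 9, 17, 20]
Extract 1: [0, 1, 9, 17, 20]


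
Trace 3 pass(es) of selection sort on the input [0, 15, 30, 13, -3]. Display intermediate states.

Pass 1: Select minimum -3 at index 4, swap -> [-3, 15, 30, 13, 0]
Pass 2: Select minimum 0 at index 4, swap -> [-3, 0, 30, 13, 15]
Pass 3: Select minimum 13 at index 3, swap -> [-3, 0, 13, 30, 15]


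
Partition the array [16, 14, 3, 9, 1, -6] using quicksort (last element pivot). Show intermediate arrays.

Partition 1: pivot=-6 at index 0 -> [-6, 14, 3, 9, 1, 16]
Partition 2: pivot=16 at index 5 -> [-6, 14, 3, 9, 1, 16]
Partition 3: pivot=1 at index 1 -> [-6, 1, 3, 9, 14, 16]
Partition 4: pivot=14 at index 4 -> [-6, 1, 3, 9, 14, 16]
Partition 5: pivot=9 at index 3 -> [-6, 1, 3, 9, 14, 16]


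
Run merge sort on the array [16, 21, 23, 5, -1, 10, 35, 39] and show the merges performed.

Divide and conquer:
  Merge [16] + [21] -> [16, 21]
  Merge [23] + [5] -> [5, 23]
  Merge [16, 21] + [5, 23] -> [5, 16, 21, 23]
  Merge [-1] + [10] -> [-1, 10]
  Merge [35] + [39] -> [35, 39]
  Merge [-1, 10] + [35, 39] -> [-1, 10, 35, 39]
  Merge [5, 16, 21, 23] + [-1, 10, 35, 39] -> [-1, 5, 10, 16, 21, 23, 35, 39]


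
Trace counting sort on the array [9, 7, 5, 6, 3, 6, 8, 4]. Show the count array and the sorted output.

Count array: [0, 0, 0, 1, 1, 1, 2, 1, 1, 1]
(count[i] = number of elements equal to i)
Cumulative count: [0, 0, 0, 1, 2, 3, 5, 6, 7, 8]
Sorted: [3, 4, 5, 6, 6, 7, 8, 9]


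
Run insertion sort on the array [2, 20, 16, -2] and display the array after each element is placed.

First element 2 is already 'sorted'
Insert 20: shifted 0 elements -> [2, 20, 16, -2]
Insert 16: shifted 1 elements -> [2, 16, 20, -2]
Insert -2: shifted 3 elements -> [-2, 2, 16, 20]


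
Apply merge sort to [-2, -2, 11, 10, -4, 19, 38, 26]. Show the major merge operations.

Divide and conquer:
  Merge [-2] + [-2] -> [-2, -2]
  Merge [11] + [10] -> [10, 11]
  Merge [-2, -2] + [10, 11] -> [-2, -2, 10, 11]
  Merge [-4] + [19] -> [-4, 19]
  Merge [38] + [26] -> [26, 38]
  Merge [-4, 19] + [26, 38] -> [-4, 19, 26, 38]
  Merge [-2, -2, 10, 11] + [-4, 19, 26, 38] -> [-4, -2, -2, 10, 11, 19, 26, 38]


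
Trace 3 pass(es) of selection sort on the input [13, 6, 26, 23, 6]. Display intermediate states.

Pass 1: Select minimum 6 at index 1, swap -> [6, 13, 26, 23, 6]
Pass 2: Select minimum 6 at index 4, swap -> [6, 6, 26, 23, 13]
Pass 3: Select minimum 13 at index 4, swap -> [6, 6, 13, 23, 26]


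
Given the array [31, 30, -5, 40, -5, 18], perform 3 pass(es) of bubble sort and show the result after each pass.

After pass 1: [30, -5, 31, -5, 18, 40] (4 swaps)
After pass 2: [-5, 30, -5, 18, 31, 40] (3 swaps)
After pass 3: [-5, -5, 18, 30, 31, 40] (2 swaps)
Total swaps: 9


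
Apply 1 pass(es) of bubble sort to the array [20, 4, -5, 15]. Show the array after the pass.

After pass 1: [4, -5, 15, 20] (3 swaps)
Total swaps: 3


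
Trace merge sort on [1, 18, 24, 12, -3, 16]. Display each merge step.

Divide and conquer:
  Merge [18] + [24] -> [18, 24]
  Merge [1] + [18, 24] -> [1, 18, 24]
  Merge [-3] + [16] -> [-3, 16]
  Merge [12] + [-3, 16] -> [-3, 12, 16]
  Merge [1, 18, 24] + [-3, 12, 16] -> [-3, 1, 12, 16, 18, 24]


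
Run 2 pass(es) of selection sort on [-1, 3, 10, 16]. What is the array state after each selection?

Pass 1: Select minimum -1 at index 0, swap -> [-1, 3, 10, 16]
Pass 2: Select minimum 3 at index 1, swap -> [-1, 3, 10, 16]


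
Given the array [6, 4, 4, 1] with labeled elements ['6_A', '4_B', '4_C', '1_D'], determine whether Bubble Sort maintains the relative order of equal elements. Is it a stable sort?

Trace Bubble Sort on the labeled array (the key is the number; the letter only tracks identity):
  After pass 1: [4_B, 4_C, 1_D, 6_A]
  After pass 2: [4_B, 1_D, 4_C, 6_A]
  After pass 3: [1_D, 4_B, 4_C, 6_A]
Final order: [1_D, 4_B, 4_C, 6_A]
Equal keys:
  value 4: originally 4_B, 4_C; after sorting 4_B, 4_C -> order preserved
All equal keys kept their original relative order. Bubble Sort is stable: it only swaps adjacent elements when the left one is strictly greater, so equal keys never move past each other.
Answer: Stable


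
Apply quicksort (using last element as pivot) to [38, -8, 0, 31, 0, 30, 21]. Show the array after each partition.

Partition 1: pivot=21 at index 3 -> [-8, 0, 0, 21, 38, 30, 31]
Partition 2: pivot=0 at index 2 -> [-8, 0, 0, 21, 38, 30, 31]
Partition 3: pivot=0 at index 1 -> [-8, 0, 0, 21, 38, 30, 31]
Partition 4: pivot=31 at index 5 -> [-8, 0, 0, 21, 30, 31, 38]


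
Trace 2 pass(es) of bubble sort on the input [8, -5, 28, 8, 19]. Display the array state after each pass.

After pass 1: [-5, 8, 8, 19, 28] (3 swaps)
After pass 2: [-5, 8, 8, 19, 28] (0 swaps)
Total swaps: 3


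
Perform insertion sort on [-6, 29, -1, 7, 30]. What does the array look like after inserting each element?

First element -6 is already 'sorted'
Insert 29: shifted 0 elements -> [-6, 29, -1, 7, 30]
Insert -1: shifted 1 elements -> [-6, -1, 29, 7, 30]
Insert 7: shifted 1 elements -> [-6, -1, 7, 29, 30]
Insert 30: shifted 0 elements -> [-6, -1, 7, 29, 30]


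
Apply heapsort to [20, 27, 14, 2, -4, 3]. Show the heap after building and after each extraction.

Build heap: [27, 20, 14, 2, -4, 3]
Extract 27: [20, 3, 14, 2, -4, 27]
Extract 20: [14, 3, -4, 2, 20, 27]
Extract 14: [3, 2, -4, 14, 20, 27]
Extract 3: [2, -4, 3, 14, 20, 27]
Extract 2: [-4, 2, 3, 14, 20, 27]


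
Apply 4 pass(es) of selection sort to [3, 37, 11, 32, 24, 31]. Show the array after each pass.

Pass 1: Select minimum 3 at index 0, swap -> [3, 37, 11, 32, 24, 31]
Pass 2: Select minimum 11 at index 2, swap -> [3, 11, 37, 32, 24, 31]
Pass 3: Select minimum 24 at index 4, swap -> [3, 11, 24, 32, 37, 31]
Pass 4: Select minimum 31 at index 5, swap -> [3, 11, 24, 31, 37, 32]


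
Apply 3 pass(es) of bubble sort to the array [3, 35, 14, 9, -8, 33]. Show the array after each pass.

After pass 1: [3, 14, 9, -8, 33, 35] (4 swaps)
After pass 2: [3, 9, -8, 14, 33, 35] (2 swaps)
After pass 3: [3, -8, 9, 14, 33, 35] (1 swaps)
Total swaps: 7


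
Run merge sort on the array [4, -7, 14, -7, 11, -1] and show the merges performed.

Divide and conquer:
  Merge [-7] + [14] -> [-7, 14]
  Merge [4] + [-7, 14] -> [-7, 4, 14]
  Merge [11] + [-1] -> [-1, 11]
  Merge [-7] + [-1, 11] -> [-7, -1, 11]
  Merge [-7, 4, 14] + [-7, -1, 11] -> [-7, -7, -1, 4, 11, 14]


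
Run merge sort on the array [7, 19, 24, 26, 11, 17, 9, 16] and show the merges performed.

Divide and conquer:
  Merge [7] + [19] -> [7, 19]
  Merge [24] + [26] -> [24, 26]
  Merge [7, 19] + [24, 26] -> [7, 19, 24, 26]
  Merge [11] + [17] -> [11, 17]
  Merge [9] + [16] -> [9, 16]
  Merge [11, 17] + [9, 16] -> [9, 11, 16, 17]
  Merge [7, 19, 24, 26] + [9, 11, 16, 17] -> [7, 9, 11, 16, 17, 19, 24, 26]


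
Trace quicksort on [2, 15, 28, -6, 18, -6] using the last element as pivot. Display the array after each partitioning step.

Partition 1: pivot=-6 at index 1 -> [-6, -6, 28, 2, 18, 15]
Partition 2: pivot=15 at index 3 -> [-6, -6, 2, 15, 18, 28]
Partition 3: pivot=28 at index 5 -> [-6, -6, 2, 15, 18, 28]


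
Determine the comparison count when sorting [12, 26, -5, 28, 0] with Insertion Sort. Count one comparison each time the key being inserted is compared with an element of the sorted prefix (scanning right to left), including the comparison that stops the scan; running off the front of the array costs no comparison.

Insert 26: 12 <= 26 (stop) = 1 comparison(s) -> [12, 26, -5, 28, 0]
Insert -5: 26 > -5 (shift), 12 > -5 (shift), reached front = 2 comparison(s) -> [-5, 12, 26, 28, 0]
Insert 28: 26 <= 28 (stop) = 1 comparison(s) -> [-5, 12, 26, 28, 0]
Insert 0: 28 > 0 (shift), 26 > 0 (shift), 12 > 0 (shift), -5 <= 0 (stop) = 4 comparison(s) -> [-5, 0, 12, 26, 28]
Total comparisons: 1 + 2 + 1 + 4 = 8


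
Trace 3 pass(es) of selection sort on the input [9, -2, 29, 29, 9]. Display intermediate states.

Pass 1: Select minimum -2 at index 1, swap -> [-2, 9, 29, 29, 9]
Pass 2: Select minimum 9 at index 1, swap -> [-2, 9, 29, 29, 9]
Pass 3: Select minimum 9 at index 4, swap -> [-2, 9, 9, 29, 29]


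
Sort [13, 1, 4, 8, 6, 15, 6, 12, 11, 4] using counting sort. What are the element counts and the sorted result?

Count array: [0, 1, 0, 0, 2, 0, 2, 0, 1, 0, 0, 1, 1, 1, 0, 1]
(count[i] = number of elements equal to i)
Cumulative count: [0, 1, 1, 1, 3, 3, 5, 5, 6, 6, 6, 7, 8, 9, 9, 10]
Sorted: [1, 4, 4, 6, 6, 8, 11, 12, 13, 15]


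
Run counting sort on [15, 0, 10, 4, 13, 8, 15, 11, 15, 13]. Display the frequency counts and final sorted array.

Count array: [1, 0, 0, 0, 1, 0, 0, 0, 1, 0, 1, 1, 0, 2, 0, 3]
(count[i] = number of elements equal to i)
Cumulative count: [1, 1, 1, 1, 2, 2, 2, 2, 3, 3, 4, 5, 5, 7, 7, 10]
Sorted: [0, 4, 8, 10, 11, 13, 13, 15, 15, 15]


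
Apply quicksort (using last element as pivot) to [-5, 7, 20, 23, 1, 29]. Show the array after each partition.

Partition 1: pivot=29 at index 5 -> [-5, 7, 20, 23, 1, 29]
Partition 2: pivot=1 at index 1 -> [-5, 1, 20, 23, 7, 29]
Partition 3: pivot=7 at index 2 -> [-5, 1, 7, 23, 20, 29]
Partition 4: pivot=20 at index 3 -> [-5, 1, 7, 20, 23, 29]


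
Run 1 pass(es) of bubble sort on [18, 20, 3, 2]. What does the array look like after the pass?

After pass 1: [18, 3, 2, 20] (2 swaps)
Total swaps: 2


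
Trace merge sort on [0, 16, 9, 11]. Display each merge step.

Divide and conquer:
  Merge [0] + [16] -> [0, 16]
  Merge [9] + [11] -> [9, 11]
  Merge [0, 16] + [9, 11] -> [0, 9, 11, 16]


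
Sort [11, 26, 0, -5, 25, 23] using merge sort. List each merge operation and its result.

Divide and conquer:
  Merge [26] + [0] -> [0, 26]
  Merge [11] + [0, 26] -> [0, 11, 26]
  Merge [25] + [23] -> [23, 25]
  Merge [-5] + [23, 25] -> [-5, 23, 25]
  Merge [0, 11, 26] + [-5, 23, 25] -> [-5, 0, 11, 23, 25, 26]


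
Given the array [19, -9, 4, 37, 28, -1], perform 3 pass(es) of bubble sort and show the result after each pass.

After pass 1: [-9, 4, 19, 28, -1, 37] (4 swaps)
After pass 2: [-9, 4, 19, -1, 28, 37] (1 swaps)
After pass 3: [-9, 4, -1, 19, 28, 37] (1 swaps)
Total swaps: 6


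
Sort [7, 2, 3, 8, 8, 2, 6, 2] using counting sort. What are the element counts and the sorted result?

Count array: [0, 0, 3, 1, 0, 0, 1, 1, 2]
(count[i] = number of elements equal to i)
Cumulative count: [0, 0, 3, 4, 4, 4, 5, 6, 8]
Sorted: [2, 2, 2, 3, 6, 7, 8, 8]


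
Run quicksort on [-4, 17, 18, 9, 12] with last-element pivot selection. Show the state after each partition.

Partition 1: pivot=12 at index 2 -> [-4, 9, 12, 17, 18]
Partition 2: pivot=9 at index 1 -> [-4, 9, 12, 17, 18]
Partition 3: pivot=18 at index 4 -> [-4, 9, 12, 17, 18]


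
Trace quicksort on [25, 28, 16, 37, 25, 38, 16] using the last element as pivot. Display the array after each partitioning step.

Partition 1: pivot=16 at index 1 -> [16, 16, 25, 37, 25, 38, 28]
Partition 2: pivot=28 at index 4 -> [16, 16, 25, 25, 28, 38, 37]
Partition 3: pivot=25 at index 3 -> [16, 16, 25, 25, 28, 38, 37]
Partition 4: pivot=37 at index 5 -> [16, 16, 25, 25, 28, 37, 38]


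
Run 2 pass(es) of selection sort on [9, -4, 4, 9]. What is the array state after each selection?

Pass 1: Select minimum -4 at index 1, swap -> [-4, 9, 4, 9]
Pass 2: Select minimum 4 at index 2, swap -> [-4, 4, 9, 9]


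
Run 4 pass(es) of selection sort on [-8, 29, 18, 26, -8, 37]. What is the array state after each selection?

Pass 1: Select minimum -8 at index 0, swap -> [-8, 29, 18, 26, -8, 37]
Pass 2: Select minimum -8 at index 4, swap -> [-8, -8, 18, 26, 29, 37]
Pass 3: Select minimum 18 at index 2, swap -> [-8, -8, 18, 26, 29, 37]
Pass 4: Select minimum 26 at index 3, swap -> [-8, -8, 18, 26, 29, 37]


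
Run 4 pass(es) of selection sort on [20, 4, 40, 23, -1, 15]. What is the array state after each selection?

Pass 1: Select minimum -1 at index 4, swap -> [-1, 4, 40, 23, 20, 15]
Pass 2: Select minimum 4 at index 1, swap -> [-1, 4, 40, 23, 20, 15]
Pass 3: Select minimum 15 at index 5, swap -> [-1, 4, 15, 23, 20, 40]
Pass 4: Select minimum 20 at index 4, swap -> [-1, 4, 15, 20, 23, 40]


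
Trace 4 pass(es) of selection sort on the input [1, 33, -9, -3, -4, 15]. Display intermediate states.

Pass 1: Select minimum -9 at index 2, swap -> [-9, 33, 1, -3, -4, 15]
Pass 2: Select minimum -4 at index 4, swap -> [-9, -4, 1, -3, 33, 15]
Pass 3: Select minimum -3 at index 3, swap -> [-9, -4, -3, 1, 33, 15]
Pass 4: Select minimum 1 at index 3, swap -> [-9, -4, -3, 1, 33, 15]


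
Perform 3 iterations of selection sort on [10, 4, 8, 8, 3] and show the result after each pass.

Pass 1: Select minimum 3 at index 4, swap -> [3, 4, 8, 8, 10]
Pass 2: Select minimum 4 at index 1, swap -> [3, 4, 8, 8, 10]
Pass 3: Select minimum 8 at index 2, swap -> [3, 4, 8, 8, 10]


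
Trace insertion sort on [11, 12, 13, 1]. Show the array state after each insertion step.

First element 11 is already 'sorted'
Insert 12: shifted 0 elements -> [11, 12, 13, 1]
Insert 13: shifted 0 elements -> [11, 12, 13, 1]
Insert 1: shifted 3 elements -> [1, 11, 12, 13]


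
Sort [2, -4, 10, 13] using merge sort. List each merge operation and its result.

Divide and conquer:
  Merge [2] + [-4] -> [-4, 2]
  Merge [10] + [13] -> [10, 13]
  Merge [-4, 2] + [10, 13] -> [-4, 2, 10, 13]


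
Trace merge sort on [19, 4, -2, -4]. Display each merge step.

Divide and conquer:
  Merge [19] + [4] -> [4, 19]
  Merge [-2] + [-4] -> [-4, -2]
  Merge [4, 19] + [-4, -2] -> [-4, -2, 4, 19]


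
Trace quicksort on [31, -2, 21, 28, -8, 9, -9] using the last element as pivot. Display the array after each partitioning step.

Partition 1: pivot=-9 at index 0 -> [-9, -2, 21, 28, -8, 9, 31]
Partition 2: pivot=31 at index 6 -> [-9, -2, 21, 28, -8, 9, 31]
Partition 3: pivot=9 at index 3 -> [-9, -2, -8, 9, 21, 28, 31]
Partition 4: pivot=-8 at index 1 -> [-9, -8, -2, 9, 21, 28, 31]
Partition 5: pivot=28 at index 5 -> [-9, -8, -2, 9, 21, 28, 31]


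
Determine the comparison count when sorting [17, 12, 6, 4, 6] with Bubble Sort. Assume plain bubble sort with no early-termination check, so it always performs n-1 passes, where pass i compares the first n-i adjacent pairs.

Pass 1: compare adjacent pairs (0,1)..(3,4) = 4 comparison(s), 4 swap(s) -> [12, 6, 4, 6, 17]
Pass 2: compare adjacent pairs (0,1)..(2,3) = 3 comparison(s), 3 swap(s) -> [6, 4, 6, 12, 17]
Pass 3: compare adjacent pairs (0,1)..(1,2) = 2 comparison(s), 1 swap(s) -> [4, 6, 6, 12, 17]
Pass 4: compare adjacent pairs (0,1)..(0,1) = 1 comparison(s), 0 swap(s) -> [4, 6, 6, 12, 17]
Total comparisons: 4 + 3 + 2 + 1 = 10


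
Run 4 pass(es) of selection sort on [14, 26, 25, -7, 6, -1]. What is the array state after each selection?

Pass 1: Select minimum -7 at index 3, swap -> [-7, 26, 25, 14, 6, -1]
Pass 2: Select minimum -1 at index 5, swap -> [-7, -1, 25, 14, 6, 26]
Pass 3: Select minimum 6 at index 4, swap -> [-7, -1, 6, 14, 25, 26]
Pass 4: Select minimum 14 at index 3, swap -> [-7, -1, 6, 14, 25, 26]


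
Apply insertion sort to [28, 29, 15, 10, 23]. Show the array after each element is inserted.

First element 28 is already 'sorted'
Insert 29: shifted 0 elements -> [28, 29, 15, 10, 23]
Insert 15: shifted 2 elements -> [15, 28, 29, 10, 23]
Insert 10: shifted 3 elements -> [10, 15, 28, 29, 23]
Insert 23: shifted 2 elements -> [10, 15, 23, 28, 29]


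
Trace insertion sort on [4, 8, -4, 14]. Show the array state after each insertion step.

First element 4 is already 'sorted'
Insert 8: shifted 0 elements -> [4, 8, -4, 14]
Insert -4: shifted 2 elements -> [-4, 4, 8, 14]
Insert 14: shifted 0 elements -> [-4, 4, 8, 14]


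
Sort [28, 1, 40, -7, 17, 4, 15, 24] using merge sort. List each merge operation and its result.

Divide and conquer:
  Merge [28] + [1] -> [1, 28]
  Merge [40] + [-7] -> [-7, 40]
  Merge [1, 28] + [-7, 40] -> [-7, 1, 28, 40]
  Merge [17] + [4] -> [4, 17]
  Merge [15] + [24] -> [15, 24]
  Merge [4, 17] + [15, 24] -> [4, 15, 17, 24]
  Merge [-7, 1, 28, 40] + [4, 15, 17, 24] -> [-7, 1, 4, 15, 17, 24, 28, 40]


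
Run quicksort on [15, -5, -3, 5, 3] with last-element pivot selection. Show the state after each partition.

Partition 1: pivot=3 at index 2 -> [-5, -3, 3, 5, 15]
Partition 2: pivot=-3 at index 1 -> [-5, -3, 3, 5, 15]
Partition 3: pivot=15 at index 4 -> [-5, -3, 3, 5, 15]


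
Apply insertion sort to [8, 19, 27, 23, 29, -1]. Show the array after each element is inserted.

First element 8 is already 'sorted'
Insert 19: shifted 0 elements -> [8, 19, 27, 23, 29, -1]
Insert 27: shifted 0 elements -> [8, 19, 27, 23, 29, -1]
Insert 23: shifted 1 elements -> [8, 19, 23, 27, 29, -1]
Insert 29: shifted 0 elements -> [8, 19, 23, 27, 29, -1]
Insert -1: shifted 5 elements -> [-1, 8, 19, 23, 27, 29]


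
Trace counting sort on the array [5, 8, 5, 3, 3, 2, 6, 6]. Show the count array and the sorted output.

Count array: [0, 0, 1, 2, 0, 2, 2, 0, 1]
(count[i] = number of elements equal to i)
Cumulative count: [0, 0, 1, 3, 3, 5, 7, 7, 8]
Sorted: [2, 3, 3, 5, 5, 6, 6, 8]


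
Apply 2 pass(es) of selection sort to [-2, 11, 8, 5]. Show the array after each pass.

Pass 1: Select minimum -2 at index 0, swap -> [-2, 11, 8, 5]
Pass 2: Select minimum 5 at index 3, swap -> [-2, 5, 8, 11]


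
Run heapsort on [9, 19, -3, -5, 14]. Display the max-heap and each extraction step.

Build heap: [19, 14, -3, -5, 9]
Extract 19: [14, 9, -3, -5, 19]
Extract 14: [9, -5, -3, 14, 19]
Extract 9: [-3, -5, 9, 14, 19]
Extract -3: [-5, -3, 9, 14, 19]


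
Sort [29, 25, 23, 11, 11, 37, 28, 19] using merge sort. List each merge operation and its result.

Divide and conquer:
  Merge [29] + [25] -> [25, 29]
  Merge [23] + [11] -> [11, 23]
  Merge [25, 29] + [11, 23] -> [11, 23, 25, 29]
  Merge [11] + [37] -> [11, 37]
  Merge [28] + [19] -> [19, 28]
  Merge [11, 37] + [19, 28] -> [11, 19, 28, 37]
  Merge [11, 23, 25, 29] + [11, 19, 28, 37] -> [11, 11, 19, 23, 25, 28, 29, 37]


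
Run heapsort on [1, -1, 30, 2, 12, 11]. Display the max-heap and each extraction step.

Build heap: [30, 12, 11, 2, -1, 1]
Extract 30: [12, 2, 11, 1, -1, 30]
Extract 12: [11, 2, -1, 1, 12, 30]
Extract 11: [2, 1, -1, 11, 12, 30]
Extract 2: [1, -1, 2, 11, 12, 30]
Extract 1: [-1, 1, 2, 11, 12, 30]


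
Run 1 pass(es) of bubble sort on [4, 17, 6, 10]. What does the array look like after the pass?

After pass 1: [4, 6, 10, 17] (2 swaps)
Total swaps: 2


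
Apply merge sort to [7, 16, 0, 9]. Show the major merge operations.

Divide and conquer:
  Merge [7] + [16] -> [7, 16]
  Merge [0] + [9] -> [0, 9]
  Merge [7, 16] + [0, 9] -> [0, 7, 9, 16]


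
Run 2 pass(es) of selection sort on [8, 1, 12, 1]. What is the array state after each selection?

Pass 1: Select minimum 1 at index 1, swap -> [1, 8, 12, 1]
Pass 2: Select minimum 1 at index 3, swap -> [1, 1, 12, 8]


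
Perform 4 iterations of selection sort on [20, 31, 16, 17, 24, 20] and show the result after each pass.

Pass 1: Select minimum 16 at index 2, swap -> [16, 31, 20, 17, 24, 20]
Pass 2: Select minimum 17 at index 3, swap -> [16, 17, 20, 31, 24, 20]
Pass 3: Select minimum 20 at index 2, swap -> [16, 17, 20, 31, 24, 20]
Pass 4: Select minimum 20 at index 5, swap -> [16, 17, 20, 20, 24, 31]


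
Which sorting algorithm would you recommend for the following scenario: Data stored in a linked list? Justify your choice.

Best choice: Merge sort
Reason: Merge sort doesn't require random access; can be done in O(1) extra space for linked lists


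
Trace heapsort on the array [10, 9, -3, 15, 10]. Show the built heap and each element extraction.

Build heap: [15, 10, -3, 9, 10]
Extract 15: [10, 10, -3, 9, 15]
Extract 10: [10, 9, -3, 10, 15]
Extract 10: [9, -3, 10, 10, 15]
Extract 9: [-3, 9, 10, 10, 15]


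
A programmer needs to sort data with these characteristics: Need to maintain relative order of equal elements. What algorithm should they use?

Best choice: Merge sort or Insertion sort
Reason: Both are stable; quicksort and heapsort are not stable


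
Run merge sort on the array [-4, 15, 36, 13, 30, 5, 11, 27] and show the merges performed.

Divide and conquer:
  Merge [-4] + [15] -> [-4, 15]
  Merge [36] + [13] -> [13, 36]
  Merge [-4, 15] + [13, 36] -> [-4, 13, 15, 36]
  Merge [30] + [5] -> [5, 30]
  Merge [11] + [27] -> [11, 27]
  Merge [5, 30] + [11, 27] -> [5, 11, 27, 30]
  Merge [-4, 13, 15, 36] + [5, 11, 27, 30] -> [-4, 5, 11, 13, 15, 27, 30, 36]


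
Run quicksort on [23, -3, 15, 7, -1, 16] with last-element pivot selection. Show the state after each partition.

Partition 1: pivot=16 at index 4 -> [-3, 15, 7, -1, 16, 23]
Partition 2: pivot=-1 at index 1 -> [-3, -1, 7, 15, 16, 23]
Partition 3: pivot=15 at index 3 -> [-3, -1, 7, 15, 16, 23]


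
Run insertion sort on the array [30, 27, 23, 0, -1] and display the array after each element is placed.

First element 30 is already 'sorted'
Insert 27: shifted 1 elements -> [27, 30, 23, 0, -1]
Insert 23: shifted 2 elements -> [23, 27, 30, 0, -1]
Insert 0: shifted 3 elements -> [0, 23, 27, 30, -1]
Insert -1: shifted 4 elements -> [-1, 0, 23, 27, 30]


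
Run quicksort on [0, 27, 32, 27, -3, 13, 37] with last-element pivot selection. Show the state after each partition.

Partition 1: pivot=37 at index 6 -> [0, 27, 32, 27, -3, 13, 37]
Partition 2: pivot=13 at index 2 -> [0, -3, 13, 27, 27, 32, 37]
Partition 3: pivot=-3 at index 0 -> [-3, 0, 13, 27, 27, 32, 37]
Partition 4: pivot=32 at index 5 -> [-3, 0, 13, 27, 27, 32, 37]
Partition 5: pivot=27 at index 4 -> [-3, 0, 13, 27, 27, 32, 37]


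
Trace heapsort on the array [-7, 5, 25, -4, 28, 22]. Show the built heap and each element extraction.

Build heap: [28, 5, 25, -4, -7, 22]
Extract 28: [25, 5, 22, -4, -7, 28]
Extract 25: [22, 5, -7, -4, 25, 28]
Extract 22: [5, -4, -7, 22, 25, 28]
Extract 5: [-4, -7, 5, 22, 25, 28]
Extract -4: [-7, -4, 5, 22, 25, 28]


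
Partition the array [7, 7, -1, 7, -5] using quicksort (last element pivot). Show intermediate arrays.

Partition 1: pivot=-5 at index 0 -> [-5, 7, -1, 7, 7]
Partition 2: pivot=7 at index 4 -> [-5, 7, -1, 7, 7]
Partition 3: pivot=7 at index 3 -> [-5, 7, -1, 7, 7]
Partition 4: pivot=-1 at index 1 -> [-5, -1, 7, 7, 7]


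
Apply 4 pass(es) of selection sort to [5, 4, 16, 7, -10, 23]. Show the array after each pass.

Pass 1: Select minimum -10 at index 4, swap -> [-10, 4, 16, 7, 5, 23]
Pass 2: Select minimum 4 at index 1, swap -> [-10, 4, 16, 7, 5, 23]
Pass 3: Select minimum 5 at index 4, swap -> [-10, 4, 5, 7, 16, 23]
Pass 4: Select minimum 7 at index 3, swap -> [-10, 4, 5, 7, 16, 23]


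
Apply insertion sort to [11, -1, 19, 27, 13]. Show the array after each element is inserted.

First element 11 is already 'sorted'
Insert -1: shifted 1 elements -> [-1, 11, 19, 27, 13]
Insert 19: shifted 0 elements -> [-1, 11, 19, 27, 13]
Insert 27: shifted 0 elements -> [-1, 11, 19, 27, 13]
Insert 13: shifted 2 elements -> [-1, 11, 13, 19, 27]


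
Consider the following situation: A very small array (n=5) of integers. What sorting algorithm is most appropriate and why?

Best choice: Insertion sort
Reason: For tiny inputs the O(n^2) overhead is negligible and insertion sort has minimal constant factors


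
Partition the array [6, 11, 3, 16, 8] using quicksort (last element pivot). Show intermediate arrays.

Partition 1: pivot=8 at index 2 -> [6, 3, 8, 16, 11]
Partition 2: pivot=3 at index 0 -> [3, 6, 8, 16, 11]
Partition 3: pivot=11 at index 3 -> [3, 6, 8, 11, 16]


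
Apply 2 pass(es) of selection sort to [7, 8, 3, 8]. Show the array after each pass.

Pass 1: Select minimum 3 at index 2, swap -> [3, 8, 7, 8]
Pass 2: Select minimum 7 at index 2, swap -> [3, 7, 8, 8]


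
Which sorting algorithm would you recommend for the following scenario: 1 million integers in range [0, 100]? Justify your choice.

Best choice: Counting sort
Reason: O(n + k) where k=100 is small; linear time beats O(n log n)


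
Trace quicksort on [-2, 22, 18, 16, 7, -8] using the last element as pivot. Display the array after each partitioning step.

Partition 1: pivot=-8 at index 0 -> [-8, 22, 18, 16, 7, -2]
Partition 2: pivot=-2 at index 1 -> [-8, -2, 18, 16, 7, 22]
Partition 3: pivot=22 at index 5 -> [-8, -2, 18, 16, 7, 22]
Partition 4: pivot=7 at index 2 -> [-8, -2, 7, 16, 18, 22]
Partition 5: pivot=18 at index 4 -> [-8, -2, 7, 16, 18, 22]


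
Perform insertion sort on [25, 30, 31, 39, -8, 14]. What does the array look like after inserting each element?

First element 25 is already 'sorted'
Insert 30: shifted 0 elements -> [25, 30, 31, 39, -8, 14]
Insert 31: shifted 0 elements -> [25, 30, 31, 39, -8, 14]
Insert 39: shifted 0 elements -> [25, 30, 31, 39, -8, 14]
Insert -8: shifted 4 elements -> [-8, 25, 30, 31, 39, 14]
Insert 14: shifted 4 elements -> [-8, 14, 25, 30, 31, 39]


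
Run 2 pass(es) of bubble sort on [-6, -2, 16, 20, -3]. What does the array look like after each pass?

After pass 1: [-6, -2, 16, -3, 20] (1 swaps)
After pass 2: [-6, -2, -3, 16, 20] (1 swaps)
Total swaps: 2


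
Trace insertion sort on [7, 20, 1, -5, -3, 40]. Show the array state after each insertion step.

First element 7 is already 'sorted'
Insert 20: shifted 0 elements -> [7, 20, 1, -5, -3, 40]
Insert 1: shifted 2 elements -> [1, 7, 20, -5, -3, 40]
Insert -5: shifted 3 elements -> [-5, 1, 7, 20, -3, 40]
Insert -3: shifted 3 elements -> [-5, -3, 1, 7, 20, 40]
Insert 40: shifted 0 elements -> [-5, -3, 1, 7, 20, 40]


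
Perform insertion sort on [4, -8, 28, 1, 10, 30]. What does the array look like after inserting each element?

First element 4 is already 'sorted'
Insert -8: shifted 1 elements -> [-8, 4, 28, 1, 10, 30]
Insert 28: shifted 0 elements -> [-8, 4, 28, 1, 10, 30]
Insert 1: shifted 2 elements -> [-8, 1, 4, 28, 10, 30]
Insert 10: shifted 1 elements -> [-8, 1, 4, 10, 28, 30]
Insert 30: shifted 0 elements -> [-8, 1, 4, 10, 28, 30]


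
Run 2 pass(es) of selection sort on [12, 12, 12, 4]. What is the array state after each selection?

Pass 1: Select minimum 4 at index 3, swap -> [4, 12, 12, 12]
Pass 2: Select minimum 12 at index 1, swap -> [4, 12, 12, 12]


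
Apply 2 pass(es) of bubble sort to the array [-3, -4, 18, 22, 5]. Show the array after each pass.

After pass 1: [-4, -3, 18, 5, 22] (2 swaps)
After pass 2: [-4, -3, 5, 18, 22] (1 swaps)
Total swaps: 3


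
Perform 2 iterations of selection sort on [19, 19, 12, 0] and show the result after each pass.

Pass 1: Select minimum 0 at index 3, swap -> [0, 19, 12, 19]
Pass 2: Select minimum 12 at index 2, swap -> [0, 12, 19, 19]


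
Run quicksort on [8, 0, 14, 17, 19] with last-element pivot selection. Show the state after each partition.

Partition 1: pivot=19 at index 4 -> [8, 0, 14, 17, 19]
Partition 2: pivot=17 at index 3 -> [8, 0, 14, 17, 19]
Partition 3: pivot=14 at index 2 -> [8, 0, 14, 17, 19]
Partition 4: pivot=0 at index 0 -> [0, 8, 14, 17, 19]


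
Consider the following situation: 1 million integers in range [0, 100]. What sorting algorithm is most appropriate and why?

Best choice: Counting sort
Reason: O(n + k) where k=100 is small; linear time beats O(n log n)


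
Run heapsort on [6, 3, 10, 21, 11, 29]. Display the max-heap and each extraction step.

Build heap: [29, 21, 10, 3, 11, 6]
Extract 29: [21, 11, 10, 3, 6, 29]
Extract 21: [11, 6, 10, 3, 21, 29]
Extract 11: [10, 6, 3, 11, 21, 29]
Extract 10: [6, 3, 10, 11, 21, 29]
Extract 6: [3, 6, 10, 11, 21, 29]


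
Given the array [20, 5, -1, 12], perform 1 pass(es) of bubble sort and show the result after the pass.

After pass 1: [5, -1, 12, 20] (3 swaps)
Total swaps: 3


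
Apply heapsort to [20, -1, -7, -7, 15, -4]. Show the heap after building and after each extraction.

Build heap: [20, 15, -4, -7, -1, -7]
Extract 20: [15, -1, -4, -7, -7, 20]
Extract 15: [-1, -7, -4, -7, 15, 20]
Extract -1: [-4, -7, -7, -1, 15, 20]
Extract -4: [-7, -7, -4, -1, 15, 20]
Extract -7: [-7, -7, -4, -1, 15, 20]


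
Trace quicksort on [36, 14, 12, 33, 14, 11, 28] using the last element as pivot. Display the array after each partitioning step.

Partition 1: pivot=28 at index 4 -> [14, 12, 14, 11, 28, 33, 36]
Partition 2: pivot=11 at index 0 -> [11, 12, 14, 14, 28, 33, 36]
Partition 3: pivot=14 at index 3 -> [11, 12, 14, 14, 28, 33, 36]
Partition 4: pivot=14 at index 2 -> [11, 12, 14, 14, 28, 33, 36]
Partition 5: pivot=36 at index 6 -> [11, 12, 14, 14, 28, 33, 36]


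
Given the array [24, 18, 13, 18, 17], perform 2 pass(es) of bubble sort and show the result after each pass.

After pass 1: [18, 13, 18, 17, 24] (4 swaps)
After pass 2: [13, 18, 17, 18, 24] (2 swaps)
Total swaps: 6


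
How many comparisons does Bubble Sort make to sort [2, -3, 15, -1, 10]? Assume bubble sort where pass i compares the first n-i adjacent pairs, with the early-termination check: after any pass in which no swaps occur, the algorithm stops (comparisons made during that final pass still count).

Pass 1: compare adjacent pairs (0,1)..(3,4) = 4 comparison(s), 3 swap(s) -> [-3, 2, -1, 10, 15]
Pass 2: compare adjacent pairs (0,1)..(2,3) = 3 comparison(s), 1 swap(s) -> [-3, -1, 2, 10, 15]
Pass 3: compare adjacent pairs (0,1)..(1,2) = 2 comparison(s), 0 swap(s) -> [-3, -1, 2, 10, 15]
No swaps in this pass, so bubble sort stops here.
Total comparisons: 4 + 3 + 2 = 9


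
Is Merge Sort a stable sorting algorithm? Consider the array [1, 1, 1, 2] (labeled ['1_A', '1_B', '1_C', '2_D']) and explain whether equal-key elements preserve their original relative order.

Trace Merge Sort on the labeled array (the key is the number; the letter only tracks identity):
  Merge [1_A] + [1_B] -> [1_A, 1_B]
  Merge [1_C] + [2_D] -> [1_C, 2_D]
  Merge [1_A, 1_B] + [1_C, 2_D] -> [1_A, 1_B, 1_C, 2_D]
Final order: [1_A, 1_B, 1_C, 2_D]
Equal keys:
  value 1: originally 1_A, 1_B, 1_C; after sorting 1_A, 1_B, 1_C -> order preserved
All equal keys kept their original relative order. Merge Sort is stable: when the heads of the two halves are equal the merge takes from the left half first.
Answer: Stable


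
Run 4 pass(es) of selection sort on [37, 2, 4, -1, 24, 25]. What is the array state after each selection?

Pass 1: Select minimum -1 at index 3, swap -> [-1, 2, 4, 37, 24, 25]
Pass 2: Select minimum 2 at index 1, swap -> [-1, 2, 4, 37, 24, 25]
Pass 3: Select minimum 4 at index 2, swap -> [-1, 2, 4, 37, 24, 25]
Pass 4: Select minimum 24 at index 4, swap -> [-1, 2, 4, 24, 37, 25]


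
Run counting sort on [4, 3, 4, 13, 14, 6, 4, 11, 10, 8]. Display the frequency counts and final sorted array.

Count array: [0, 0, 0, 1, 3, 0, 1, 0, 1, 0, 1, 1, 0, 1, 1]
(count[i] = number of elements equal to i)
Cumulative count: [0, 0, 0, 1, 4, 4, 5, 5, 6, 6, 7, 8, 8, 9, 10]
Sorted: [3, 4, 4, 4, 6, 8, 10, 11, 13, 14]


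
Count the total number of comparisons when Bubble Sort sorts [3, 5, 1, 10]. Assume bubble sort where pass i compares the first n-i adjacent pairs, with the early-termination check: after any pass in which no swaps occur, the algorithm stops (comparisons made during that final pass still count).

Pass 1: compare adjacent pairs (0,1)..(2,3) = 3 comparison(s), 1 swap(s) -> [3, 1, 5, 10]
Pass 2: compare adjacent pairs (0,1)..(1,2) = 2 comparison(s), 1 swap(s) -> [1, 3, 5, 10]
Pass 3: compare adjacent pairs (0,1)..(0,1) = 1 comparison(s), 0 swap(s) -> [1, 3, 5, 10]
No swaps in this pass, so bubble sort stops here.
Total comparisons: 3 + 2 + 1 = 6


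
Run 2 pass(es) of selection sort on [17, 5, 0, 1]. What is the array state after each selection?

Pass 1: Select minimum 0 at index 2, swap -> [0, 5, 17, 1]
Pass 2: Select minimum 1 at index 3, swap -> [0, 1, 17, 5]


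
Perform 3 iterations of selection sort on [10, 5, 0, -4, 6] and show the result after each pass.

Pass 1: Select minimum -4 at index 3, swap -> [-4, 5, 0, 10, 6]
Pass 2: Select minimum 0 at index 2, swap -> [-4, 0, 5, 10, 6]
Pass 3: Select minimum 5 at index 2, swap -> [-4, 0, 5, 10, 6]


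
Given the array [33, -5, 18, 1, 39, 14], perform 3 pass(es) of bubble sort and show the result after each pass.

After pass 1: [-5, 18, 1, 33, 14, 39] (4 swaps)
After pass 2: [-5, 1, 18, 14, 33, 39] (2 swaps)
After pass 3: [-5, 1, 14, 18, 33, 39] (1 swaps)
Total swaps: 7


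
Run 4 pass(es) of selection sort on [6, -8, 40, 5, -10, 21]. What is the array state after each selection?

Pass 1: Select minimum -10 at index 4, swap -> [-10, -8, 40, 5, 6, 21]
Pass 2: Select minimum -8 at index 1, swap -> [-10, -8, 40, 5, 6, 21]
Pass 3: Select minimum 5 at index 3, swap -> [-10, -8, 5, 40, 6, 21]
Pass 4: Select minimum 6 at index 4, swap -> [-10, -8, 5, 6, 40, 21]


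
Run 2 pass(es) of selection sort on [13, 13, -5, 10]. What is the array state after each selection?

Pass 1: Select minimum -5 at index 2, swap -> [-5, 13, 13, 10]
Pass 2: Select minimum 10 at index 3, swap -> [-5, 10, 13, 13]


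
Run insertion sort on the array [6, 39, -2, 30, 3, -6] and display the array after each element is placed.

First element 6 is already 'sorted'
Insert 39: shifted 0 elements -> [6, 39, -2, 30, 3, -6]
Insert -2: shifted 2 elements -> [-2, 6, 39, 30, 3, -6]
Insert 30: shifted 1 elements -> [-2, 6, 30, 39, 3, -6]
Insert 3: shifted 3 elements -> [-2, 3, 6, 30, 39, -6]
Insert -6: shifted 5 elements -> [-6, -2, 3, 6, 30, 39]


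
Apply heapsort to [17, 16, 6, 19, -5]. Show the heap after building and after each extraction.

Build heap: [19, 17, 6, 16, -5]
Extract 19: [17, 16, 6, -5, 19]
Extract 17: [16, -5, 6, 17, 19]
Extract 16: [6, -5, 16, 17, 19]
Extract 6: [-5, 6, 16, 17, 19]


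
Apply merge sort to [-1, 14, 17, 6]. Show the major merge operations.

Divide and conquer:
  Merge [-1] + [14] -> [-1, 14]
  Merge [17] + [6] -> [6, 17]
  Merge [-1, 14] + [6, 17] -> [-1, 6, 14, 17]


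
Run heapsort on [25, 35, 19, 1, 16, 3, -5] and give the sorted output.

Build heap: [35, 25, 19, 1, 16, 3, -5]
Extract 35: [25, 16, 19, 1, -5, 3, 35]
Extract 25: [19, 16, 3, 1, -5, 25, 35]
Extract 19: [16, 1, 3, -5, 19, 25, 35]
Extract 16: [3, 1, -5, 16, 19, 25, 35]
Extract 3: [1, -5, 3, 16, 19, 25, 35]
Extract 1: [-5, 1, 3, 16, 19, 25, 35]


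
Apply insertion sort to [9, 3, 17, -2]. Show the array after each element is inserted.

First element 9 is already 'sorted'
Insert 3: shifted 1 elements -> [3, 9, 17, -2]
Insert 17: shifted 0 elements -> [3, 9, 17, -2]
Insert -2: shifted 3 elements -> [-2, 3, 9, 17]


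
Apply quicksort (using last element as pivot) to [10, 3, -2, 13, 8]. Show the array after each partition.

Partition 1: pivot=8 at index 2 -> [3, -2, 8, 13, 10]
Partition 2: pivot=-2 at index 0 -> [-2, 3, 8, 13, 10]
Partition 3: pivot=10 at index 3 -> [-2, 3, 8, 10, 13]


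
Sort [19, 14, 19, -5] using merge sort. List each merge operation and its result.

Divide and conquer:
  Merge [19] + [14] -> [14, 19]
  Merge [19] + [-5] -> [-5, 19]
  Merge [14, 19] + [-5, 19] -> [-5, 14, 19, 19]


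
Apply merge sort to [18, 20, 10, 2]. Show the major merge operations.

Divide and conquer:
  Merge [18] + [20] -> [18, 20]
  Merge [10] + [2] -> [2, 10]
  Merge [18, 20] + [2, 10] -> [2, 10, 18, 20]


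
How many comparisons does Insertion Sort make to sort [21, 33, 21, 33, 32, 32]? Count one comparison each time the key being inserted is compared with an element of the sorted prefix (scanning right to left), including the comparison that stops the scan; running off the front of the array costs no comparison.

Insert 33: 21 <= 33 (stop) = 1 comparison(s) -> [21, 33, 21, 33, 32, 32]
Insert 21: 33 > 21 (shift), 21 <= 21 (stop) = 2 comparison(s) -> [21, 21, 33, 33, 32, 32]
Insert 33: 33 <= 33 (stop) = 1 comparison(s) -> [21, 21, 33, 33, 32, 32]
Insert 32: 33 > 32 (shift), 33 > 32 (shift), 21 <= 32 (stop) = 3 comparison(s) -> [21, 21, 32, 33, 33, 32]
Insert 32: 33 > 32 (shift), 33 > 32 (shift), 32 <= 32 (stop) = 3 comparison(s) -> [21, 21, 32, 32, 33, 33]
Total comparisons: 1 + 2 + 1 + 3 + 3 = 10


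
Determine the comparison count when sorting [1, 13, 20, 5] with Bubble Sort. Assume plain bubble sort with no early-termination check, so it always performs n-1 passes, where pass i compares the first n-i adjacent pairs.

Pass 1: compare adjacent pairs (0,1)..(2,3) = 3 comparison(s), 1 swap(s) -> [1, 13, 5, 20]
Pass 2: compare adjacent pairs (0,1)..(1,2) = 2 comparison(s), 1 swap(s) -> [1, 5, 13, 20]
Pass 3: compare adjacent pairs (0,1)..(0,1) = 1 comparison(s), 0 swap(s) -> [1, 5, 13, 20]
Total comparisons: 3 + 2 + 1 = 6


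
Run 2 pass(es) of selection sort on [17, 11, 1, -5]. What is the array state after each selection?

Pass 1: Select minimum -5 at index 3, swap -> [-5, 11, 1, 17]
Pass 2: Select minimum 1 at index 2, swap -> [-5, 1, 11, 17]


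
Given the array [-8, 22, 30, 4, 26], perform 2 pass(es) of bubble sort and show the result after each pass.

After pass 1: [-8, 22, 4, 26, 30] (2 swaps)
After pass 2: [-8, 4, 22, 26, 30] (1 swaps)
Total swaps: 3


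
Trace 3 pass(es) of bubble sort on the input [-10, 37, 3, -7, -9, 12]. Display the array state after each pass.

After pass 1: [-10, 3, -7, -9, 12, 37] (4 swaps)
After pass 2: [-10, -7, -9, 3, 12, 37] (2 swaps)
After pass 3: [-10, -9, -7, 3, 12, 37] (1 swaps)
Total swaps: 7
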